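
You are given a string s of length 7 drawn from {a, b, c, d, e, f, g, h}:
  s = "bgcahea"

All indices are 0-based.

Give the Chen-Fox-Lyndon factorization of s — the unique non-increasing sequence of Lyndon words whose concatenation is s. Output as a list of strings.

["bgc", "ahe", "a"]

emit factor 1: 'bgc' (i=0, period=3)
emit factor 2: 'ahe' (i=3, period=3)
emit factor 3: 'a' (i=6, period=1)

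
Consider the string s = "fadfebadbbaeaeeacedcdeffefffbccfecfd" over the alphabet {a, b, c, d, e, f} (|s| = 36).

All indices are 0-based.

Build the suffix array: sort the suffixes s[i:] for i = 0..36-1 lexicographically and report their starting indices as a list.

[15, 6, 1, 10, 12, 5, 9, 8, 28, 29, 19, 16, 33, 30, 35, 7, 18, 20, 2, 14, 11, 4, 32, 17, 13, 21, 24, 0, 27, 34, 3, 31, 23, 26, 22, 25]

sorted suffixes:
  #0 SA[0]=15  'acedcdeffefffbccfecfd'
  #1 SA[1]=6  'adbbaeaeeacedcdeffefffbccfecfd'
  #2 SA[2]=1  'adfebadbbaeaeeacedcdeffefffbccfecfd'
  #3 SA[3]=10  'aeaeeacedcdeffefffbccfecfd'
  #4 SA[4]=12  'aeeacedcdeffefffbccfecfd'
  #5 SA[5]=5  'badbbaeaeeacedcdeffefffbccfecfd'
  #6 SA[6]=9  'baeaeeacedcdeffefffbccfecfd'
  #7 SA[7]=8  'bbaeaeeacedcdeffefffbccfecfd'
  #8 SA[8]=28  'bccfecfd'
  #9 SA[9]=29  'ccfecfd'
  #10 SA[10]=19  'cdeffefffbccfecfd'
  #11 SA[11]=16  'cedcdeffefffbccfecfd'
  #12 SA[12]=33  'cfd'
  #13 SA[13]=30  'cfecfd'
  #14 SA[14]=35  'd'
  #15 SA[15]=7  'dbbaeaeeacedcdeffefffbccfecfd'
  #16 SA[16]=18  'dcdeffefffbccfecfd'
  #17 SA[17]=20  'deffefffbccfecfd'
  #18 SA[18]=2  'dfebadbbaeaeeacedcdeffefffbccfecfd'
  #19 SA[19]=14  'eacedcdeffefffbccfecfd'
  #20 SA[20]=11  'eaeeacedcdeffefffbccfecfd'
  #21 SA[21]=4  'ebadbbaeaeeacedcdeffefffbccfecfd'
  #22 SA[22]=32  'ecfd'
  #23 SA[23]=17  'edcdeffefffbccfecfd'
  #24 SA[24]=13  'eeacedcdeffefffbccfecfd'
  #25 SA[25]=21  'effefffbccfecfd'
  #26 SA[26]=24  'efffbccfecfd'
  #27 SA[27]=0  'fadfebadbbaeaeeacedcdeffefffbccfecfd'
  #28 SA[28]=27  'fbccfecfd'
  #29 SA[29]=34  'fd'
  #30 SA[30]=3  'febadbbaeaeeacedcdeffefffbccfecfd'
  #31 SA[31]=31  'fecfd'
  #32 SA[32]=23  'fefffbccfecfd'
  #33 SA[33]=26  'ffbccfecfd'
  #34 SA[34]=22  'ffefffbccfecfd'
  #35 SA[35]=25  'fffbccfecfd'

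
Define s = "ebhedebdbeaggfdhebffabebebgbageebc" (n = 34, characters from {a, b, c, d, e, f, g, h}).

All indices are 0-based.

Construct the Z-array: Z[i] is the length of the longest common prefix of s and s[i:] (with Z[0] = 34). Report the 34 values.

[34, 0, 0, 1, 0, 2, 0, 0, 0, 1, 0, 0, 0, 0, 0, 0, 2, 0, 0, 0, 0, 0, 2, 0, 2, 0, 0, 0, 0, 0, 1, 2, 0, 0]

Z[0]=34
i=1: i≥r, start 0; Z[1]=0
i=2: i≥r, start 0; Z[2]=0
i=3: i≥r, start 0; Z[3]=1 grow→box=[3,4)
i=4: i≥r, start 0; Z[4]=0
i=5: i≥r, start 0; Z[5]=2 grow→box=[5,7)
i=6: min(r-i=1, Z[1]=0)=0; Z[6]=0
i=7: i≥r, start 0; Z[7]=0
i=8: i≥r, start 0; Z[8]=0
i=9: i≥r, start 0; Z[9]=1 grow→box=[9,10)
i=10: i≥r, start 0; Z[10]=0
i=11: i≥r, start 0; Z[11]=0
i=12: i≥r, start 0; Z[12]=0
i=13: i≥r, start 0; Z[13]=0
i=14: i≥r, start 0; Z[14]=0
i=15: i≥r, start 0; Z[15]=0
i=16: i≥r, start 0; Z[16]=2 grow→box=[16,18)
i=17: min(r-i=1, Z[1]=0)=0; Z[17]=0
i=18: i≥r, start 0; Z[18]=0
i=19: i≥r, start 0; Z[19]=0
i=20: i≥r, start 0; Z[20]=0
i=21: i≥r, start 0; Z[21]=0
i=22: i≥r, start 0; Z[22]=2 grow→box=[22,24)
i=23: min(r-i=1, Z[1]=0)=0; Z[23]=0
i=24: i≥r, start 0; Z[24]=2 grow→box=[24,26)
i=25: min(r-i=1, Z[1]=0)=0; Z[25]=0
i=26: i≥r, start 0; Z[26]=0
i=27: i≥r, start 0; Z[27]=0
i=28: i≥r, start 0; Z[28]=0
i=29: i≥r, start 0; Z[29]=0
i=30: i≥r, start 0; Z[30]=1 grow→box=[30,31)
i=31: i≥r, start 0; Z[31]=2 grow→box=[31,33)
i=32: min(r-i=1, Z[1]=0)=0; Z[32]=0
i=33: i≥r, start 0; Z[33]=0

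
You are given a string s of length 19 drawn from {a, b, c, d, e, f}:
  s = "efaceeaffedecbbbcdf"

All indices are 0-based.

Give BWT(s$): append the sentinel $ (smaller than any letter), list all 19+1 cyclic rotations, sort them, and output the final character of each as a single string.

ffecbbebaecedfc$defa

rank  rotation              last
    0  $efaceeaffedecbbbcdf  f
    1  aceeaffedecbbbcdf$ef  f
    2  affedecbbbcdf$efacee  e
    3  bbbcdf$efaceeaffedec  c
    4  bbcdf$efaceeaffedecb  b
    5  bcdf$efaceeaffedecbb  b
    6  cbbbcdf$efaceeaffede  e
    7  cdf$efaceeaffedecbbb  b
    8  ceeaffedecbbbcdf$efa  a
    9  decbbbcdf$efaceeaffe  e
   10  df$efaceeaffedecbbbc  c
   11  eaffedecbbbcdf$eface  e
   12  ecbbbcdf$efaceeaffed  d
   13  edecbbbcdf$efaceeaff  f
   14  eeaffedecbbbcdf$efac  c
   15  efaceeaffedecbbbcdf$  $
   16  f$efaceeaffedecbbbcd  d
   17  faceeaffedecbbbcdf$e  e
   18  fedecbbbcdf$efaceeaf  f
   19  ffedecbbbcdf$efaceea  a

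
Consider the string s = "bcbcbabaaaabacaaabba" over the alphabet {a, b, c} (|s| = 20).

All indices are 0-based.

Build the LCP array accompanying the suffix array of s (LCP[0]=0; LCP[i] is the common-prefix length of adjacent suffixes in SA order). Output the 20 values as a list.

[0, 1, 3, 4, 2, 3, 1, 3, 2, 1, 0, 2, 2, 2, 1, 1, 3, 0, 1, 2]

rank→(start, suffix):
  0 → (19, 'a')
  1 → (7, 'aaaabacaaabba')
  2 → (8, 'aaabacaaabba')
  3 → (14, 'aaabba')
  4 → (9, 'aabacaaabba')
  5 → (15, 'aabba')
  6 → (5, 'abaaaabacaaabba')
  7 → (10, 'abacaaabba')
  8 → (16, 'abba')
  9 → (12, 'acaaabba')
  10 → (18, 'ba')
  11 → (6, 'baaaabacaaabba')
  12 → (4, 'babaaaabacaaabba')
  13 → (11, 'bacaaabba')
  14 → (17, 'bba')
  15 → (2, 'bcbabaaaabacaaabba')
  16 → (0, 'bcbcbabaaaabacaaabba')
  17 → (13, 'caaabba')
  18 → (3, 'cbabaaaabacaaabba')
  19 → (1, 'cbcbabaaaabacaaabba')

SA = [19, 7, 8, 14, 9, 15, 5, 10, 16, 12, 18, 6, 4, 11, 17, 2, 0, 13, 3, 1]
i: (SA[i-1],SA[i]) lcp shared
  1: (19,7) 1 'a'
  2: (7,8) 3 'aaa'
  3: (8,14) 4 'aaab'
  4: (14,9) 2 'aa'
  5: (9,15) 3 'aab'
  6: (15,5) 1 'a'
  7: (5,10) 3 'aba'
  8: (10,16) 2 'ab'
  9: (16,12) 1 'a'
  10: (12,18) 0 ''
  11: (18,6) 2 'ba'
  12: (6,4) 2 'ba'
  13: (4,11) 2 'ba'
  14: (11,17) 1 'b'
  15: (17,2) 1 'b'
  16: (2,0) 3 'bcb'
  17: (0,13) 0 ''
  18: (13,3) 1 'c'
  19: (3,1) 2 'cb'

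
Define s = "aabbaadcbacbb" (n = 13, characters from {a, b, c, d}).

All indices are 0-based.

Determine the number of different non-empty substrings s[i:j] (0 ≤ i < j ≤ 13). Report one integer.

78

sorted suffixes:
  #0 SA[0]=0  'aabbaadcbacbb'
  #1 SA[1]=4  'aadcbacbb'
  #2 SA[2]=1  'abbaadcbacbb'
  #3 SA[3]=9  'acbb'
  #4 SA[4]=5  'adcbacbb'
  #5 SA[5]=12  'b'
  #6 SA[6]=3  'baadcbacbb'
  #7 SA[7]=8  'bacbb'
  #8 SA[8]=11  'bb'
  #9 SA[9]=2  'bbaadcbacbb'
  #10 SA[10]=7  'cbacbb'
  #11 SA[11]=10  'cbb'
  #12 SA[12]=6  'dcbacbb'

SA = [0, 4, 1, 9, 5, 12, 3, 8, 11, 2, 7, 10, 6]
i: (SA[i-1],SA[i]) lcp shared
  1: (0,4) 2 'aa'
  2: (4,1) 1 'a'
  3: (1,9) 1 'a'
  4: (9,5) 1 'a'
  5: (5,12) 0 ''
  6: (12,3) 1 'b'
  7: (3,8) 2 'ba'
  8: (8,11) 1 'b'
  9: (11,2) 2 'bb'
  10: (2,7) 0 ''
  11: (7,10) 2 'cb'
  12: (10,6) 0 ''

n(n+1)/2 = 13·14/2 = 91
Σ LCP = 0 + 2 + 1 + 1 + 1 + 0 + 1 + 2 + 1 + 2 + 0 + 2 + 0 = 13
distinct = 91 − 13 = 78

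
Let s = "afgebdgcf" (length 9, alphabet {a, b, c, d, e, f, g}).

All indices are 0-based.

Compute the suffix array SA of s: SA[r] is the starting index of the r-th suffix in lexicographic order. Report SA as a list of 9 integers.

rank | idx | suffix
   0 |   0 | afgebdgcf
   1 |   4 | bdgcf
   2 |   7 | cf
   3 |   5 | dgcf
   4 |   3 | ebdgcf
   5 |   8 | f
   6 |   1 | fgebdgcf
   7 |   6 | gcf
   8 |   2 | gebdgcf

[0, 4, 7, 5, 3, 8, 1, 6, 2]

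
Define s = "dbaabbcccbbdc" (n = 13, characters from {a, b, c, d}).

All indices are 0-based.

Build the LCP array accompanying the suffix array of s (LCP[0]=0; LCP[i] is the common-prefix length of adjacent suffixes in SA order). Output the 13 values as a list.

[0, 1, 0, 1, 2, 1, 1, 0, 1, 1, 2, 0, 1]

rank | idx | suffix
   0 |   2 | aabbcccbbdc
   1 |   3 | abbcccbbdc
   2 |   1 | baabbcccbbdc
   3 |   4 | bbcccbbdc
   4 |   9 | bbdc
   5 |   5 | bcccbbdc
   6 |  10 | bdc
   7 |  12 | c
   8 |   8 | cbbdc
   9 |   7 | ccbbdc
  10 |   6 | cccbbdc
  11 |   0 | dbaabbcccbbdc
  12 |  11 | dc

SA = [2, 3, 1, 4, 9, 5, 10, 12, 8, 7, 6, 0, 11]
rank  pair      lcp
   1  s[2:],s[3:]  1  'a'
   2  s[3:],s[1:]  0  ''
   3  s[1:],s[4:]  1  'b'
   4  s[4:],s[9:]  2  'bb'
   5  s[9:],s[5:]  1  'b'
   6  s[5:],s[10:]  1  'b'
   7  s[10:],s[12:]  0  ''
   8  s[12:],s[8:]  1  'c'
   9  s[8:],s[7:]  1  'c'
  10  s[7:],s[6:]  2  'cc'
  11  s[6:],s[0:]  0  ''
  12  s[0:],s[11:]  1  'd'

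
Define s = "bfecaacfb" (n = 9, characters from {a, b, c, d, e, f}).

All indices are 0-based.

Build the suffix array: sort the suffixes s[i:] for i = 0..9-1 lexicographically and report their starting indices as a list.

[4, 5, 8, 0, 3, 6, 2, 7, 1]

rank→(start, suffix):
  0 → (4, 'aacfb')
  1 → (5, 'acfb')
  2 → (8, 'b')
  3 → (0, 'bfecaacfb')
  4 → (3, 'caacfb')
  5 → (6, 'cfb')
  6 → (2, 'ecaacfb')
  7 → (7, 'fb')
  8 → (1, 'fecaacfb')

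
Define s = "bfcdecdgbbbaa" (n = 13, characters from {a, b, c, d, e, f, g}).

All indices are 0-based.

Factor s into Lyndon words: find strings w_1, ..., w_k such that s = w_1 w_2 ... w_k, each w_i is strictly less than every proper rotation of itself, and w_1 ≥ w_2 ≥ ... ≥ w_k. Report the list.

["bfcdecdg", "b", "b", "b", "a", "a"]

emit factor 1: 'bfcdecdg' (i=0, period=8)
emit factor 2: 'b' (i=8, period=1)
emit factor 3: 'b' (i=9, period=1)
emit factor 4: 'b' (i=10, period=1)
emit factor 5: 'a' (i=11, period=1)
emit factor 6: 'a' (i=12, period=1)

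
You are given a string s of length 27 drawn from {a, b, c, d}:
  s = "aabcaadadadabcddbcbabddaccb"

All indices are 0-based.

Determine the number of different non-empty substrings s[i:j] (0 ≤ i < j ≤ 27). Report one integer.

336

rank→(start, suffix):
  0 → (0, 'aabcaadadadabcddbcbabddaccb')
  1 → (4, 'aadadadabcddbcbabddaccb')
  2 → (1, 'abcaadadadabcddbcbabddaccb')
  3 → (11, 'abcddbcbabddaccb')
  4 → (19, 'abddaccb')
  5 → (23, 'accb')
  6 → (9, 'adabcddbcbabddaccb')
  7 → (7, 'adadabcddbcbabddaccb')
  8 → (5, 'adadadabcddbcbabddaccb')
  9 → (26, 'b')
  10 → (18, 'babddaccb')
  11 → (2, 'bcaadadadabcddbcbabddaccb')
  12 → (16, 'bcbabddaccb')
  13 → (12, 'bcddbcbabddaccb')
  14 → (20, 'bddaccb')
  15 → (3, 'caadadadabcddbcbabddaccb')
  16 → (25, 'cb')
  17 → (17, 'cbabddaccb')
  18 → (24, 'ccb')
  19 → (13, 'cddbcbabddaccb')
  20 → (10, 'dabcddbcbabddaccb')
  21 → (22, 'daccb')
  22 → (8, 'dadabcddbcbabddaccb')
  23 → (6, 'dadadabcddbcbabddaccb')
  24 → (15, 'dbcbabddaccb')
  25 → (21, 'ddaccb')
  26 → (14, 'ddbcbabddaccb')

SA = [0, 4, 1, 11, 19, 23, 9, 7, 5, 26, 18, 2, 16, 12, 20, 3, 25, 17, 24, 13, 10, 22, 8, 6, 15, 21, 14]
[i] adj suffixes → lcp
  [1] 0/4 → 2 ('aa')
  [2] 4/1 → 1 ('a')
  [3] 1/11 → 3 ('abc')
  [4] 11/19 → 2 ('ab')
  [5] 19/23 → 1 ('a')
  [6] 23/9 → 1 ('a')
  [7] 9/7 → 3 ('ada')
  [8] 7/5 → 5 ('adada')
  [9] 5/26 → 0 ('')
  [10] 26/18 → 1 ('b')
  [11] 18/2 → 1 ('b')
  [12] 2/16 → 2 ('bc')
  [13] 16/12 → 2 ('bc')
  [14] 12/20 → 1 ('b')
  [15] 20/3 → 0 ('')
  [16] 3/25 → 1 ('c')
  [17] 25/17 → 2 ('cb')
  [18] 17/24 → 1 ('c')
  [19] 24/13 → 1 ('c')
  [20] 13/10 → 0 ('')
  [21] 10/22 → 2 ('da')
  [22] 22/8 → 2 ('da')
  [23] 8/6 → 4 ('dada')
  [24] 6/15 → 1 ('d')
  [25] 15/21 → 1 ('d')
  [26] 21/14 → 2 ('dd')

n(n+1)/2 = 27·28/2 = 378
Σ LCP = 0 + 2 + 1 + 3 + 2 + 1 + 1 + 3 + 5 + 0 + 1 + 1 + 2 + 2 + 1 + 0 + 1 + 2 + 1 + 1 + 0 + 2 + 2 + 4 + 1 + 1 + 2 = 42
distinct = 378 − 42 = 336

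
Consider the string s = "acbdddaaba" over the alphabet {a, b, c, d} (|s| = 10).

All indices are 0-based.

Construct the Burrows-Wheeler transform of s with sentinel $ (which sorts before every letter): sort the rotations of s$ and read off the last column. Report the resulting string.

rank  rotation     last
    0  $acbdddaaba  a
    1  a$acbdddaab  b
    2  aaba$acbddd  d
    3  aba$acbddda  a
    4  acbdddaaba$  $
    5  ba$acbdddaa  a
    6  bdddaaba$ac  c
    7  cbdddaaba$a  a
    8  daaba$acbdd  d
    9  ddaaba$acbd  d
   10  dddaaba$acb  b

abda$acaddb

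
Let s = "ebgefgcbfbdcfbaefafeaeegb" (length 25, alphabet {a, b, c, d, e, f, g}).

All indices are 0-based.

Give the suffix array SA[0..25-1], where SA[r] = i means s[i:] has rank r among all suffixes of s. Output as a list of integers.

[20, 14, 17, 24, 13, 9, 7, 1, 6, 11, 10, 19, 0, 21, 15, 3, 22, 16, 12, 8, 18, 4, 23, 5, 2]

rank→(start, suffix):
  0 → (20, 'aeegb')
  1 → (14, 'aefafeaeegb')
  2 → (17, 'afeaeegb')
  3 → (24, 'b')
  4 → (13, 'baefafeaeegb')
  5 → (9, 'bdcfbaefafeaeegb')
  6 → (7, 'bfbdcfbaefafeaeegb')
  7 → (1, 'bgefgcbfbdcfbaefafeaeegb')
  8 → (6, 'cbfbdcfbaefafeaeegb')
  9 → (11, 'cfbaefafeaeegb')
  10 → (10, 'dcfbaefafeaeegb')
  11 → (19, 'eaeegb')
  12 → (0, 'ebgefgcbfbdcfbaefafeaeegb')
  13 → (21, 'eegb')
  14 → (15, 'efafeaeegb')
  15 → (3, 'efgcbfbdcfbaefafeaeegb')
  16 → (22, 'egb')
  17 → (16, 'fafeaeegb')
  18 → (12, 'fbaefafeaeegb')
  19 → (8, 'fbdcfbaefafeaeegb')
  20 → (18, 'feaeegb')
  21 → (4, 'fgcbfbdcfbaefafeaeegb')
  22 → (23, 'gb')
  23 → (5, 'gcbfbdcfbaefafeaeegb')
  24 → (2, 'gefgcbfbdcfbaefafeaeegb')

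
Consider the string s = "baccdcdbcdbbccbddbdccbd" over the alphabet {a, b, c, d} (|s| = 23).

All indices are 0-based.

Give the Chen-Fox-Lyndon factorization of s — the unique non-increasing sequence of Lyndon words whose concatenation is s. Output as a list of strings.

["b", "accdcdbcdbbccbddbdccbd"]

emit factor 1: 'b' (i=0, period=1)
emit factor 2: 'accdcdbcdbbccbddbdccbd' (i=1, period=22)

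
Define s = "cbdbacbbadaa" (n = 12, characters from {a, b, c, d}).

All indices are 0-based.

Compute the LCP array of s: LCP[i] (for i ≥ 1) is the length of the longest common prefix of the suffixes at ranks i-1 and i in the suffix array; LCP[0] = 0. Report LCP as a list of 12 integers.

[0, 1, 1, 1, 0, 2, 1, 1, 0, 2, 0, 1]

rank | idx | suffix
   0 |  11 | a
   1 |  10 | aa
   2 |   4 | acbbadaa
   3 |   8 | adaa
   4 |   3 | bacbbadaa
   5 |   7 | badaa
   6 |   6 | bbadaa
   7 |   1 | bdbacbbadaa
   8 |   5 | cbbadaa
   9 |   0 | cbdbacbbadaa
  10 |   9 | daa
  11 |   2 | dbacbbadaa

SA = [11, 10, 4, 8, 3, 7, 6, 1, 5, 0, 9, 2]
rank  pair      lcp
   1  s[11:],s[10:]  1  'a'
   2  s[10:],s[4:]  1  'a'
   3  s[4:],s[8:]  1  'a'
   4  s[8:],s[3:]  0  ''
   5  s[3:],s[7:]  2  'ba'
   6  s[7:],s[6:]  1  'b'
   7  s[6:],s[1:]  1  'b'
   8  s[1:],s[5:]  0  ''
   9  s[5:],s[0:]  2  'cb'
  10  s[0:],s[9:]  0  ''
  11  s[9:],s[2:]  1  'd'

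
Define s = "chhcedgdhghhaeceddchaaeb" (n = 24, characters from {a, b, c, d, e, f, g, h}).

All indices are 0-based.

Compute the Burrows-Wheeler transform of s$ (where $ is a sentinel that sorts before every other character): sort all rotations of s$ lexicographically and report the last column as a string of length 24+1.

bhaheehd$deegaaccdhchhdgc

rank  rotation                   last
    0  $chhcedgdhghhaeceddchaaeb  b
    1  aaeb$chhcedgdhghhaeceddch  h
    2  aeb$chhcedgdhghhaeceddcha  a
    3  aeceddchaaeb$chhcedgdhghh  h
    4  b$chhcedgdhghhaeceddchaae  e
    5  ceddchaaeb$chhcedgdhghhae  e
    6  cedgdhghhaeceddchaaeb$chh  h
    7  chaaeb$chhcedgdhghhaecedd  d
    8  chhcedgdhghhaeceddchaaeb$  $
    9  dchaaeb$chhcedgdhghhaeced  d
   10  ddchaaeb$chhcedgdhghhaece  e
   11  dgdhghhaeceddchaaeb$chhce  e
   12  dhghhaeceddchaaeb$chhcedg  g
   13  eb$chhcedgdhghhaeceddchaa  a
   14  eceddchaaeb$chhcedgdhghha  a
   15  eddchaaeb$chhcedgdhghhaec  c
   16  edgdhghhaeceddchaaeb$chhc  c
   17  gdhghhaeceddchaaeb$chhced  d
   18  ghhaeceddchaaeb$chhcedgdh  h
   19  haaeb$chhcedgdhghhaeceddc  c
   20  haeceddchaaeb$chhcedgdhgh  h
   21  hcedgdhghhaeceddchaaeb$ch  h
   22  hghhaeceddchaaeb$chhcedgd  d
   23  hhaeceddchaaeb$chhcedgdhg  g
   24  hhcedgdhghhaeceddchaaeb$c  c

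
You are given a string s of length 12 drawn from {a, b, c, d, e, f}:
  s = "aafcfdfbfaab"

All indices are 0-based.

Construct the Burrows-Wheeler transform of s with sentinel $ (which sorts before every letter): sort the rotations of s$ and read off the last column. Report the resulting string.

bf$aaafffbdac

rank  rotation       last
    0  $aafcfdfbfaab  b
    1  aab$aafcfdfbf  f
    2  aafcfdfbfaab$  $
    3  ab$aafcfdfbfa  a
    4  afcfdfbfaab$a  a
    5  b$aafcfdfbfaa  a
    6  bfaab$aafcfdf  f
    7  cfdfbfaab$aaf  f
    8  dfbfaab$aafcf  f
    9  faab$aafcfdfb  b
   10  fbfaab$aafcfd  d
   11  fcfdfbfaab$aa  a
   12  fdfbfaab$aafc  c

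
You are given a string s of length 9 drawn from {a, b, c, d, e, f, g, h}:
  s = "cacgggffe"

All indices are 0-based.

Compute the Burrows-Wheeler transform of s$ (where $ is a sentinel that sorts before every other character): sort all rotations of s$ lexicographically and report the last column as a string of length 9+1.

rank  rotation    last
    0  $cacgggffe  e
    1  acgggffe$c  c
    2  cacgggffe$  $
    3  cgggffe$ca  a
    4  e$cacgggff  f
    5  fe$cacgggf  f
    6  ffe$cacggg  g
    7  gffe$cacgg  g
    8  ggffe$cacg  g
    9  gggffe$cac  c

ec$affgggc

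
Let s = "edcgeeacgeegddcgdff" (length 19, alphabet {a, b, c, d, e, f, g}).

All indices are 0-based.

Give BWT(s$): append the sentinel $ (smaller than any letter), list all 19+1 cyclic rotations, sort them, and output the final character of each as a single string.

rank  rotation              last
    0  $edcgeeacgeegddcgdff  f
    1  acgeegddcgdff$edcgee  e
    2  cgdff$edcgeeacgeegdd  d
    3  cgeeacgeegddcgdff$ed  d
    4  cgeegddcgdff$edcgeea  a
    5  dcgdff$edcgeeacgeegd  d
    6  dcgeeacgeegddcgdff$e  e
    7  ddcgdff$edcgeeacgeeg  g
    8  dff$edcgeeacgeegddcg  g
    9  eacgeegddcgdff$edcge  e
   10  edcgeeacgeegddcgdff$  $
   11  eeacgeegddcgdff$edcg  g
   12  eegddcgdff$edcgeeacg  g
   13  egddcgdff$edcgeeacge  e
   14  f$edcgeeacgeegddcgdf  f
   15  ff$edcgeeacgeegddcgd  d
   16  gddcgdff$edcgeeacgee  e
   17  gdff$edcgeeacgeegddc  c
   18  geeacgeegddcgdff$edc  c
   19  geegddcgdff$edcgeeac  c

feddadegge$ggefdeccc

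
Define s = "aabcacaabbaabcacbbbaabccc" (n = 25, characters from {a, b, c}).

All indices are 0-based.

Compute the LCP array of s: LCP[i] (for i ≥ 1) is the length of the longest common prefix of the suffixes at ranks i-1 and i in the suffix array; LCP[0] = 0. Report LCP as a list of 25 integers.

[0, 3, 6, 4, 1, 2, 5, 3, 1, 2, 0, 5, 1, 6, 2, 1, 4, 2, 0, 1, 2, 3, 1, 1, 2]

sorted suffixes:
  #0 SA[0]=6  'aabbaabcacbbbaabccc'
  #1 SA[1]=0  'aabcacaabbaabcacbbbaabccc'
  #2 SA[2]=10  'aabcacbbbaabccc'
  #3 SA[3]=19  'aabccc'
  #4 SA[4]=7  'abbaabcacbbbaabccc'
  #5 SA[5]=1  'abcacaabbaabcacbbbaabccc'
  #6 SA[6]=11  'abcacbbbaabccc'
  #7 SA[7]=20  'abccc'
  #8 SA[8]=4  'acaabbaabcacbbbaabccc'
  #9 SA[9]=14  'acbbbaabccc'
  #10 SA[10]=9  'baabcacbbbaabccc'
  #11 SA[11]=18  'baabccc'
  #12 SA[12]=8  'bbaabcacbbbaabccc'
  #13 SA[13]=17  'bbaabccc'
  #14 SA[14]=16  'bbbaabccc'
  #15 SA[15]=2  'bcacaabbaabcacbbbaabccc'
  #16 SA[16]=12  'bcacbbbaabccc'
  #17 SA[17]=21  'bccc'
  #18 SA[18]=24  'c'
  #19 SA[19]=5  'caabbaabcacbbbaabccc'
  #20 SA[20]=3  'cacaabbaabcacbbbaabccc'
  #21 SA[21]=13  'cacbbbaabccc'
  #22 SA[22]=15  'cbbbaabccc'
  #23 SA[23]=23  'cc'
  #24 SA[24]=22  'ccc'

SA = [6, 0, 10, 19, 7, 1, 11, 20, 4, 14, 9, 18, 8, 17, 16, 2, 12, 21, 24, 5, 3, 13, 15, 23, 22]
i: (SA[i-1],SA[i]) lcp shared
  1: (6,0) 3 'aab'
  2: (0,10) 6 'aabcac'
  3: (10,19) 4 'aabc'
  4: (19,7) 1 'a'
  5: (7,1) 2 'ab'
  6: (1,11) 5 'abcac'
  7: (11,20) 3 'abc'
  8: (20,4) 1 'a'
  9: (4,14) 2 'ac'
  10: (14,9) 0 ''
  11: (9,18) 5 'baabc'
  12: (18,8) 1 'b'
  13: (8,17) 6 'bbaabc'
  14: (17,16) 2 'bb'
  15: (16,2) 1 'b'
  16: (2,12) 4 'bcac'
  17: (12,21) 2 'bc'
  18: (21,24) 0 ''
  19: (24,5) 1 'c'
  20: (5,3) 2 'ca'
  21: (3,13) 3 'cac'
  22: (13,15) 1 'c'
  23: (15,23) 1 'c'
  24: (23,22) 2 'cc'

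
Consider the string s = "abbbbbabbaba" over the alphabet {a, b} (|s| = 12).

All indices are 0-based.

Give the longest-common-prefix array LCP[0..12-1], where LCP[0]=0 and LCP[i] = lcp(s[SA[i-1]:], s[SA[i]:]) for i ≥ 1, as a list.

[0, 1, 2, 3, 0, 2, 3, 1, 4, 2, 3, 4]

rank→(start, suffix):
  0 → (11, 'a')
  1 → (9, 'aba')
  2 → (6, 'abbaba')
  3 → (0, 'abbbbbabbaba')
  4 → (10, 'ba')
  5 → (8, 'baba')
  6 → (5, 'babbaba')
  7 → (7, 'bbaba')
  8 → (4, 'bbabbaba')
  9 → (3, 'bbbabbaba')
  10 → (2, 'bbbbabbaba')
  11 → (1, 'bbbbbabbaba')

SA = [11, 9, 6, 0, 10, 8, 5, 7, 4, 3, 2, 1]
i: (SA[i-1],SA[i]) lcp shared
  1: (11,9) 1 'a'
  2: (9,6) 2 'ab'
  3: (6,0) 3 'abb'
  4: (0,10) 0 ''
  5: (10,8) 2 'ba'
  6: (8,5) 3 'bab'
  7: (5,7) 1 'b'
  8: (7,4) 4 'bbab'
  9: (4,3) 2 'bb'
  10: (3,2) 3 'bbb'
  11: (2,1) 4 'bbbb'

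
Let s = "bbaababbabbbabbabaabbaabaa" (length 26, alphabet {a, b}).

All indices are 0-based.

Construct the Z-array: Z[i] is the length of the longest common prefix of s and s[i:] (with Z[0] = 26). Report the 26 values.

[26, 1, 0, 0, 1, 0, 3, 1, 0, 2, 3, 1, 0, 3, 1, 0, 1, 0, 0, 6, 1, 0, 0, 1, 0, 0]

Z[0]=26
i=1: fresh scan; Z[1]=1 scan→box=[1,2)
i=2: fresh scan; Z[2]=0
i=3: fresh scan; Z[3]=0
i=4: fresh scan; Z[4]=1 scan→box=[4,5)
i=5: fresh scan; Z[5]=0
i=6: fresh scan; Z[6]=3 scan→box=[6,9)
i=7: min(r-i=2, Z[1]=1)=1; Z[7]=1
i=8: min(r-i=1, Z[2]=0)=0; Z[8]=0
i=9: fresh scan; Z[9]=2 scan→box=[9,11)
i=10: min(r-i=1, Z[1]=1)=1; Z[10]=3 scan→box=[10,13)
i=11: min(r-i=2, Z[1]=1)=1; Z[11]=1
i=12: min(r-i=1, Z[2]=0)=0; Z[12]=0
i=13: fresh scan; Z[13]=3 scan→box=[13,16)
i=14: min(r-i=2, Z[1]=1)=1; Z[14]=1
i=15: min(r-i=1, Z[2]=0)=0; Z[15]=0
i=16: fresh scan; Z[16]=1 scan→box=[16,17)
i=17: fresh scan; Z[17]=0
i=18: fresh scan; Z[18]=0
i=19: fresh scan; Z[19]=6 scan→box=[19,25)
i=20: min(r-i=5, Z[1]=1)=1; Z[20]=1
i=21: min(r-i=4, Z[2]=0)=0; Z[21]=0
i=22: min(r-i=3, Z[3]=0)=0; Z[22]=0
i=23: min(r-i=2, Z[4]=1)=1; Z[23]=1
i=24: min(r-i=1, Z[5]=0)=0; Z[24]=0
i=25: fresh scan; Z[25]=0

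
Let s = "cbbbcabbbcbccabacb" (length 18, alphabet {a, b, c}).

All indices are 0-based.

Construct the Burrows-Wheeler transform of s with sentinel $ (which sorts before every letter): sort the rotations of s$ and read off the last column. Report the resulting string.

bccbcacabbbbccba$bb

rank  rotation             last
    0  $cbbbcabbbcbccabacb  b
    1  abacb$cbbbcabbbcbcc  c
    2  abbbcbccabacb$cbbbc  c
    3  acb$cbbbcabbbcbccab  b
    4  b$cbbbcabbbcbccabac  c
    5  bacb$cbbbcabbbcbcca  a
    6  bbbcabbbcbccabacb$c  c
    7  bbbcbccabacb$cbbbca  a
    8  bbcabbbcbccabacb$cb  b
    9  bbcbccabacb$cbbbcab  b
   10  bcabbbcbccabacb$cbb  b
   11  bcbccabacb$cbbbcabb  b
   12  bccabacb$cbbbcabbbc  c
   13  cabacb$cbbbcabbbcbc  c
   14  cabbbcbccabacb$cbbb  b
   15  cb$cbbbcabbbcbccaba  a
   16  cbbbcabbbcbccabacb$  $
   17  cbccabacb$cbbbcabbb  b
   18  ccabacb$cbbbcabbbcb  b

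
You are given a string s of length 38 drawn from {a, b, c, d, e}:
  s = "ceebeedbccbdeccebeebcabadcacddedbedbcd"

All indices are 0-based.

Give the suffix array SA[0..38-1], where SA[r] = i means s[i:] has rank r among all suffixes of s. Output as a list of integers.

[21, 26, 23, 22, 19, 7, 35, 10, 32, 16, 3, 20, 25, 9, 8, 13, 36, 27, 14, 0, 37, 6, 34, 31, 24, 28, 11, 29, 18, 15, 2, 12, 5, 33, 30, 17, 1, 4]

rank→(start, suffix):
  0 → (21, 'abadcacddedbedbcd')
  1 → (26, 'acddedbedbcd')
  2 → (23, 'adcacddedbedbcd')
  3 → (22, 'badcacddedbedbcd')
  4 → (19, 'bcabadcacddedbedbcd')
  5 → (7, 'bccbdeccebeebcabadcacddedbedbcd')
  6 → (35, 'bcd')
  7 → (10, 'bdeccebeebcabadcacddedbedbcd')
  8 → (32, 'bedbcd')
  9 → (16, 'beebcabadcacddedbedbcd')
  10 → (3, 'beedbccbdeccebeebcabadcacddedbedbcd')
  11 → (20, 'cabadcacddedbedbcd')
  12 → (25, 'cacddedbedbcd')
  13 → (9, 'cbdeccebeebcabadcacddedbedbcd')
  14 → (8, 'ccbdeccebeebcabadcacddedbedbcd')
  15 → (13, 'ccebeebcabadcacddedbedbcd')
  16 → (36, 'cd')
  17 → (27, 'cddedbedbcd')
  18 → (14, 'cebeebcabadcacddedbedbcd')
  19 → (0, 'ceebeedbccbdeccebeebcabadcacddedbedbcd')
  20 → (37, 'd')
  21 → (6, 'dbccbdeccebeebcabadcacddedbedbcd')
  22 → (34, 'dbcd')
  23 → (31, 'dbedbcd')
  24 → (24, 'dcacddedbedbcd')
  25 → (28, 'ddedbedbcd')
  26 → (11, 'deccebeebcabadcacddedbedbcd')
  27 → (29, 'dedbedbcd')
  28 → (18, 'ebcabadcacddedbedbcd')
  29 → (15, 'ebeebcabadcacddedbedbcd')
  30 → (2, 'ebeedbccbdeccebeebcabadcacddedbedbcd')
  31 → (12, 'eccebeebcabadcacddedbedbcd')
  32 → (5, 'edbccbdeccebeebcabadcacddedbedbcd')
  33 → (33, 'edbcd')
  34 → (30, 'edbedbcd')
  35 → (17, 'eebcabadcacddedbedbcd')
  36 → (1, 'eebeedbccbdeccebeebcabadcacddedbedbcd')
  37 → (4, 'eedbccbdeccebeebcabadcacddedbedbcd')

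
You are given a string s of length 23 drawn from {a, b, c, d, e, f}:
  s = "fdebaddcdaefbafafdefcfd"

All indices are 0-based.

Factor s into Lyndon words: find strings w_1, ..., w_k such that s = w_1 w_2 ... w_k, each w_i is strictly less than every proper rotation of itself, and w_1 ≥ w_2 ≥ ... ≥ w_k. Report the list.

emit factor 1: 'f' (i=0, period=1)
emit factor 2: 'de' (i=1, period=2)
emit factor 3: 'b' (i=3, period=1)
emit factor 4: 'addcdaefbafafdefcfd' (i=4, period=19)

["f", "de", "b", "addcdaefbafafdefcfd"]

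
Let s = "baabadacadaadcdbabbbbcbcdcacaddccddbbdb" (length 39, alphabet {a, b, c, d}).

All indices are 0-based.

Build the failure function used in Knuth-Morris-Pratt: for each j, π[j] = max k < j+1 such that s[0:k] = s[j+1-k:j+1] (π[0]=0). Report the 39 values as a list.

π[0] = 0
j=1 s[j]='a': π[1]=0 (border '')
j=2 s[j]='a': π[2]=0 (border '')
j=3 s[j]='b': π[3]=1 (border 'b')
j=4 s[j]='a': π[4]=2 (border 'ba')
j=5 s[j]='d': k: 2→0; π[5]=0 (border '')
j=6 s[j]='a': π[6]=0 (border '')
j=7 s[j]='c': π[7]=0 (border '')
j=8 s[j]='a': π[8]=0 (border '')
j=9 s[j]='d': π[9]=0 (border '')
j=10 s[j]='a': π[10]=0 (border '')
j=11 s[j]='a': π[11]=0 (border '')
j=12 s[j]='d': π[12]=0 (border '')
j=13 s[j]='c': π[13]=0 (border '')
j=14 s[j]='d': π[14]=0 (border '')
j=15 s[j]='b': π[15]=1 (border 'b')
j=16 s[j]='a': π[16]=2 (border 'ba')
j=17 s[j]='b': k: 2→0; π[17]=1 (border 'b')
j=18 s[j]='b': k: 1→0; π[18]=1 (border 'b')
j=19 s[j]='b': k: 1→0; π[19]=1 (border 'b')
j=20 s[j]='b': k: 1→0; π[20]=1 (border 'b')
j=21 s[j]='c': k: 1→0; π[21]=0 (border '')
j=22 s[j]='b': π[22]=1 (border 'b')
j=23 s[j]='c': k: 1→0; π[23]=0 (border '')
j=24 s[j]='d': π[24]=0 (border '')
j=25 s[j]='c': π[25]=0 (border '')
j=26 s[j]='a': π[26]=0 (border '')
j=27 s[j]='c': π[27]=0 (border '')
j=28 s[j]='a': π[28]=0 (border '')
j=29 s[j]='d': π[29]=0 (border '')
j=30 s[j]='d': π[30]=0 (border '')
j=31 s[j]='c': π[31]=0 (border '')
j=32 s[j]='c': π[32]=0 (border '')
j=33 s[j]='d': π[33]=0 (border '')
j=34 s[j]='d': π[34]=0 (border '')
j=35 s[j]='b': π[35]=1 (border 'b')
j=36 s[j]='b': k: 1→0; π[36]=1 (border 'b')
j=37 s[j]='d': k: 1→0; π[37]=0 (border '')
j=38 s[j]='b': π[38]=1 (border 'b')

[0, 0, 0, 1, 2, 0, 0, 0, 0, 0, 0, 0, 0, 0, 0, 1, 2, 1, 1, 1, 1, 0, 1, 0, 0, 0, 0, 0, 0, 0, 0, 0, 0, 0, 0, 1, 1, 0, 1]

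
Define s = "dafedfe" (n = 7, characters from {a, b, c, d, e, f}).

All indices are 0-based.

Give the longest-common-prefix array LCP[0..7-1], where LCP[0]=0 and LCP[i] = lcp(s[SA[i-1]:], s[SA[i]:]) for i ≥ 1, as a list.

[0, 0, 1, 0, 1, 0, 2]

sorted suffixes:
  #0 SA[0]=1  'afedfe'
  #1 SA[1]=0  'dafedfe'
  #2 SA[2]=4  'dfe'
  #3 SA[3]=6  'e'
  #4 SA[4]=3  'edfe'
  #5 SA[5]=5  'fe'
  #6 SA[6]=2  'fedfe'

SA = [1, 0, 4, 6, 3, 5, 2]
i: (SA[i-1],SA[i]) lcp shared
  1: (1,0) 0 ''
  2: (0,4) 1 'd'
  3: (4,6) 0 ''
  4: (6,3) 1 'e'
  5: (3,5) 0 ''
  6: (5,2) 2 'fe'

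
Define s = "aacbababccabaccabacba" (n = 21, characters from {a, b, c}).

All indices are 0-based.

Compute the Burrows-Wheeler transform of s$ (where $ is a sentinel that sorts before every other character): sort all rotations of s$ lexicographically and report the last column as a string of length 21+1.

rank  rotation                last
    0  $aacbababccabaccabacba  a
    1  a$aacbababccabaccabacb  b
    2  aacbababccabaccabacba$  $
    3  ababccabaccabacba$aacb  b
    4  abacba$aacbababccabacc  c
    5  abaccabacba$aacbababcc  c
    6  abccabaccabacba$aacbab  b
    7  acba$aacbababccabaccab  b
    8  acbababccabaccabacba$a  a
    9  accabacba$aacbababccab  b
   10  ba$aacbababccabaccabac  c
   11  bababccabaccabacba$aac  c
   12  babccabaccabacba$aacba  a
   13  bacba$aacbababccabacca  a
   14  baccabacba$aacbababcca  a
   15  bccabaccabacba$aacbaba  a
   16  cabacba$aacbababccabac  c
   17  cabaccabacba$aacbababc  c
   18  cba$aacbababccabaccaba  a
   19  cbababccabaccabacba$aa  a
   20  ccabacba$aacbababccaba  a
   21  ccabaccabacba$aacbabab  b

ab$bccbbabccaaaaccaaab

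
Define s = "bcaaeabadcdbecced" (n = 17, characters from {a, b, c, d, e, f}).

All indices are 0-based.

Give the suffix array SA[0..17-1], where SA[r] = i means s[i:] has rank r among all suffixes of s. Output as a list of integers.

sorted suffixes:
  #0 SA[0]=2  'aaeabadcdbecced'
  #1 SA[1]=5  'abadcdbecced'
  #2 SA[2]=7  'adcdbecced'
  #3 SA[3]=3  'aeabadcdbecced'
  #4 SA[4]=6  'badcdbecced'
  #5 SA[5]=0  'bcaaeabadcdbecced'
  #6 SA[6]=11  'becced'
  #7 SA[7]=1  'caaeabadcdbecced'
  #8 SA[8]=13  'cced'
  #9 SA[9]=9  'cdbecced'
  #10 SA[10]=14  'ced'
  #11 SA[11]=16  'd'
  #12 SA[12]=10  'dbecced'
  #13 SA[13]=8  'dcdbecced'
  #14 SA[14]=4  'eabadcdbecced'
  #15 SA[15]=12  'ecced'
  #16 SA[16]=15  'ed'

[2, 5, 7, 3, 6, 0, 11, 1, 13, 9, 14, 16, 10, 8, 4, 12, 15]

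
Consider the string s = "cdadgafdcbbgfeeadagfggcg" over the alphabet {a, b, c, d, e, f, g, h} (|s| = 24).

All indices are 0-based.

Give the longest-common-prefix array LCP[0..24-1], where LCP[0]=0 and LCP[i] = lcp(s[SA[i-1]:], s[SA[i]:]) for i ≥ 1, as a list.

sorted suffixes:
  #0 SA[0]=15  'adagfggcg'
  #1 SA[1]=2  'adgafdcbbgfeeadagfggcg'
  #2 SA[2]=5  'afdcbbgfeeadagfggcg'
  #3 SA[3]=17  'agfggcg'
  #4 SA[4]=9  'bbgfeeadagfggcg'
  #5 SA[5]=10  'bgfeeadagfggcg'
  #6 SA[6]=8  'cbbgfeeadagfggcg'
  #7 SA[7]=0  'cdadgafdcbbgfeeadagfggcg'
  #8 SA[8]=22  'cg'
  #9 SA[9]=1  'dadgafdcbbgfeeadagfggcg'
  #10 SA[10]=16  'dagfggcg'
  #11 SA[11]=7  'dcbbgfeeadagfggcg'
  #12 SA[12]=3  'dgafdcbbgfeeadagfggcg'
  #13 SA[13]=14  'eadagfggcg'
  #14 SA[14]=13  'eeadagfggcg'
  #15 SA[15]=6  'fdcbbgfeeadagfggcg'
  #16 SA[16]=12  'feeadagfggcg'
  #17 SA[17]=19  'fggcg'
  #18 SA[18]=23  'g'
  #19 SA[19]=4  'gafdcbbgfeeadagfggcg'
  #20 SA[20]=21  'gcg'
  #21 SA[21]=11  'gfeeadagfggcg'
  #22 SA[22]=18  'gfggcg'
  #23 SA[23]=20  'ggcg'

SA = [15, 2, 5, 17, 9, 10, 8, 0, 22, 1, 16, 7, 3, 14, 13, 6, 12, 19, 23, 4, 21, 11, 18, 20]
[i] adj suffixes → lcp
  [1] 15/2 → 2 ('ad')
  [2] 2/5 → 1 ('a')
  [3] 5/17 → 1 ('a')
  [4] 17/9 → 0 ('')
  [5] 9/10 → 1 ('b')
  [6] 10/8 → 0 ('')
  [7] 8/0 → 1 ('c')
  [8] 0/22 → 1 ('c')
  [9] 22/1 → 0 ('')
  [10] 1/16 → 2 ('da')
  [11] 16/7 → 1 ('d')
  [12] 7/3 → 1 ('d')
  [13] 3/14 → 0 ('')
  [14] 14/13 → 1 ('e')
  [15] 13/6 → 0 ('')
  [16] 6/12 → 1 ('f')
  [17] 12/19 → 1 ('f')
  [18] 19/23 → 0 ('')
  [19] 23/4 → 1 ('g')
  [20] 4/21 → 1 ('g')
  [21] 21/11 → 1 ('g')
  [22] 11/18 → 2 ('gf')
  [23] 18/20 → 1 ('g')

[0, 2, 1, 1, 0, 1, 0, 1, 1, 0, 2, 1, 1, 0, 1, 0, 1, 1, 0, 1, 1, 1, 2, 1]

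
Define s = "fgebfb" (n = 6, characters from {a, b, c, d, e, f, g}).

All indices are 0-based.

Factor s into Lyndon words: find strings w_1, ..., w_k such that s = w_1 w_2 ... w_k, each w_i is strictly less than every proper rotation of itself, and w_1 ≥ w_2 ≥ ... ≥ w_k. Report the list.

["fg", "e", "bf", "b"]

emit factor 1: 'fg' (i=0, period=2)
emit factor 2: 'e' (i=2, period=1)
emit factor 3: 'bf' (i=3, period=2)
emit factor 4: 'b' (i=5, period=1)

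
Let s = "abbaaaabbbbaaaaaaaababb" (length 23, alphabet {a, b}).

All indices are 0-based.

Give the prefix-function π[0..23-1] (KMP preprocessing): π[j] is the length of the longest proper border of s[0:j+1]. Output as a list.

π[0] = 0
j=1 s[j]='b': π[1]=0 (border '')
j=2 s[j]='b': π[2]=0 (border '')
j=3 s[j]='a': π[3]=1 (border 'a')
j=4 s[j]='a': k: 1→0; π[4]=1 (border 'a')
j=5 s[j]='a': k: 1→0; π[5]=1 (border 'a')
j=6 s[j]='a': k: 1→0; π[6]=1 (border 'a')
j=7 s[j]='b': π[7]=2 (border 'ab')
j=8 s[j]='b': π[8]=3 (border 'abb')
j=9 s[j]='b': k: 3→0; π[9]=0 (border '')
j=10 s[j]='b': π[10]=0 (border '')
j=11 s[j]='a': π[11]=1 (border 'a')
j=12 s[j]='a': k: 1→0; π[12]=1 (border 'a')
j=13 s[j]='a': k: 1→0; π[13]=1 (border 'a')
j=14 s[j]='a': k: 1→0; π[14]=1 (border 'a')
j=15 s[j]='a': k: 1→0; π[15]=1 (border 'a')
j=16 s[j]='a': k: 1→0; π[16]=1 (border 'a')
j=17 s[j]='a': k: 1→0; π[17]=1 (border 'a')
j=18 s[j]='a': k: 1→0; π[18]=1 (border 'a')
j=19 s[j]='b': π[19]=2 (border 'ab')
j=20 s[j]='a': k: 2→0; π[20]=1 (border 'a')
j=21 s[j]='b': π[21]=2 (border 'ab')
j=22 s[j]='b': π[22]=3 (border 'abb')

[0, 0, 0, 1, 1, 1, 1, 2, 3, 0, 0, 1, 1, 1, 1, 1, 1, 1, 1, 2, 1, 2, 3]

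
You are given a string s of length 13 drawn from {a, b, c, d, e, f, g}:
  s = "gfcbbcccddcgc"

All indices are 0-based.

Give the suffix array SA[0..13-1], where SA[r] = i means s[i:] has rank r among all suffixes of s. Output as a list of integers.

rank→(start, suffix):
  0 → (3, 'bbcccddcgc')
  1 → (4, 'bcccddcgc')
  2 → (12, 'c')
  3 → (2, 'cbbcccddcgc')
  4 → (5, 'cccddcgc')
  5 → (6, 'ccddcgc')
  6 → (7, 'cddcgc')
  7 → (10, 'cgc')
  8 → (9, 'dcgc')
  9 → (8, 'ddcgc')
  10 → (1, 'fcbbcccddcgc')
  11 → (11, 'gc')
  12 → (0, 'gfcbbcccddcgc')

[3, 4, 12, 2, 5, 6, 7, 10, 9, 8, 1, 11, 0]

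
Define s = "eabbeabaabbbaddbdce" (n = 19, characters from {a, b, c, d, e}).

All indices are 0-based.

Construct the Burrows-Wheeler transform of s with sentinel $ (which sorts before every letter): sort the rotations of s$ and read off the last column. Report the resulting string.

ebeaebabbaadbddbacb$

rank  rotation              last
    0  $eabbeabaabbbaddbdce  e
    1  aabbbaddbdce$eabbeab  b
    2  abaabbbaddbdce$eabbe  e
    3  abbbaddbdce$eabbeaba  a
    4  abbeabaabbbaddbdce$e  e
    5  addbdce$eabbeabaabbb  b
    6  baabbbaddbdce$eabbea  a
    7  baddbdce$eabbeabaabb  b
    8  bbaddbdce$eabbeabaab  b
    9  bbbaddbdce$eabbeabaa  a
   10  bbeabaabbbaddbdce$ea  a
   11  bdce$eabbeabaabbbadd  d
   12  beabaabbbaddbdce$eab  b
   13  ce$eabbeabaabbbaddbd  d
   14  dbdce$eabbeabaabbbad  d
   15  dce$eabbeabaabbbaddb  b
   16  ddbdce$eabbeabaabbba  a
   17  e$eabbeabaabbbaddbdc  c
   18  eabaabbbaddbdce$eabb  b
   19  eabbeabaabbbaddbdce$  $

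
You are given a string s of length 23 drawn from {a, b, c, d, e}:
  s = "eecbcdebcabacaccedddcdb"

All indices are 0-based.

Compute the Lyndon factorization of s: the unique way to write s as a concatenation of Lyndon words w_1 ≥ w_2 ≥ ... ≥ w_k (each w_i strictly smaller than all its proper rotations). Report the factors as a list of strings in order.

emit factor 1: 'e' (i=0, period=1)
emit factor 2: 'e' (i=1, period=1)
emit factor 3: 'c' (i=2, period=1)
emit factor 4: 'bcde' (i=3, period=4)
emit factor 5: 'bc' (i=7, period=2)
emit factor 6: 'abacaccedddcdb' (i=9, period=14)

["e", "e", "c", "bcde", "bc", "abacaccedddcdb"]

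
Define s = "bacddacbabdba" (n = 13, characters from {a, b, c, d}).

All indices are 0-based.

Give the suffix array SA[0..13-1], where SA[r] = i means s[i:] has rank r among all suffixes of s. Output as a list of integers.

rank→(start, suffix):
  0 → (12, 'a')
  1 → (8, 'abdba')
  2 → (5, 'acbabdba')
  3 → (1, 'acddacbabdba')
  4 → (11, 'ba')
  5 → (7, 'babdba')
  6 → (0, 'bacddacbabdba')
  7 → (9, 'bdba')
  8 → (6, 'cbabdba')
  9 → (2, 'cddacbabdba')
  10 → (4, 'dacbabdba')
  11 → (10, 'dba')
  12 → (3, 'ddacbabdba')

[12, 8, 5, 1, 11, 7, 0, 9, 6, 2, 4, 10, 3]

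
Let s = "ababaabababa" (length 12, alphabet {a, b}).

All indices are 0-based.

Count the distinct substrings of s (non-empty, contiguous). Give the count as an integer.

rank→(start, suffix):
  0 → (11, 'a')
  1 → (4, 'aabababa')
  2 → (9, 'aba')
  3 → (2, 'abaabababa')
  4 → (7, 'ababa')
  5 → (0, 'ababaabababa')
  6 → (5, 'abababa')
  7 → (10, 'ba')
  8 → (3, 'baabababa')
  9 → (8, 'baba')
  10 → (1, 'babaabababa')
  11 → (6, 'bababa')

SA = [11, 4, 9, 2, 7, 0, 5, 10, 3, 8, 1, 6]
rank  pair      lcp
   1  s[11:],s[4:]  1  'a'
   2  s[4:],s[9:]  1  'a'
   3  s[9:],s[2:]  3  'aba'
   4  s[2:],s[7:]  3  'aba'
   5  s[7:],s[0:]  5  'ababa'
   6  s[0:],s[5:]  5  'ababa'
   7  s[5:],s[10:]  0  ''
   8  s[10:],s[3:]  2  'ba'
   9  s[3:],s[8:]  2  'ba'
  10  s[8:],s[1:]  4  'baba'
  11  s[1:],s[6:]  4  'baba'

n(n+1)/2 = 12·13/2 = 78
Σ LCP = 0 + 1 + 1 + 3 + 3 + 5 + 5 + 0 + 2 + 2 + 4 + 4 = 30
distinct = 78 − 30 = 48

48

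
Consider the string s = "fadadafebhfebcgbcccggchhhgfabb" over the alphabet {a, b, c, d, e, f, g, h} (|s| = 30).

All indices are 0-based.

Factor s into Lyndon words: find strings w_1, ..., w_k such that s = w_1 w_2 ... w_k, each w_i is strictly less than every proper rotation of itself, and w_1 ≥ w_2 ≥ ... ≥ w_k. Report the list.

["f", "adadafebhfebcgbcccggchhhgf", "abb"]

emit factor 1: 'f' (i=0, period=1)
emit factor 2: 'adadafebhfebcgbcccggchhhgf' (i=1, period=26)
emit factor 3: 'abb' (i=27, period=3)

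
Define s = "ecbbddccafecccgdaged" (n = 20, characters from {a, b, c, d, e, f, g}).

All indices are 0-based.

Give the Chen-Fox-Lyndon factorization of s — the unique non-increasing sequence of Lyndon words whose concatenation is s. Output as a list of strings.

["e", "c", "bbddcc", "afecccgdaged"]

emit factor 1: 'e' (i=0, period=1)
emit factor 2: 'c' (i=1, period=1)
emit factor 3: 'bbddcc' (i=2, period=6)
emit factor 4: 'afecccgdaged' (i=8, period=12)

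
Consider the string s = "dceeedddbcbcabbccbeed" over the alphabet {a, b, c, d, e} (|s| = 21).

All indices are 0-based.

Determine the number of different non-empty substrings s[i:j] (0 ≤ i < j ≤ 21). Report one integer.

207

rank→(start, suffix):
  0 → (12, 'abbccbeed')
  1 → (13, 'bbccbeed')
  2 → (10, 'bcabbccbeed')
  3 → (8, 'bcbcabbccbeed')
  4 → (14, 'bccbeed')
  5 → (17, 'beed')
  6 → (11, 'cabbccbeed')
  7 → (9, 'cbcabbccbeed')
  8 → (16, 'cbeed')
  9 → (15, 'ccbeed')
  10 → (1, 'ceeedddbcbcabbccbeed')
  11 → (20, 'd')
  12 → (7, 'dbcbcabbccbeed')
  13 → (0, 'dceeedddbcbcabbccbeed')
  14 → (6, 'ddbcbcabbccbeed')
  15 → (5, 'dddbcbcabbccbeed')
  16 → (19, 'ed')
  17 → (4, 'edddbcbcabbccbeed')
  18 → (18, 'eed')
  19 → (3, 'eedddbcbcabbccbeed')
  20 → (2, 'eeedddbcbcabbccbeed')

SA = [12, 13, 10, 8, 14, 17, 11, 9, 16, 15, 1, 20, 7, 0, 6, 5, 19, 4, 18, 3, 2]
[i] adj suffixes → lcp
  [1] 12/13 → 0 ('')
  [2] 13/10 → 1 ('b')
  [3] 10/8 → 2 ('bc')
  [4] 8/14 → 2 ('bc')
  [5] 14/17 → 1 ('b')
  [6] 17/11 → 0 ('')
  [7] 11/9 → 1 ('c')
  [8] 9/16 → 2 ('cb')
  [9] 16/15 → 1 ('c')
  [10] 15/1 → 1 ('c')
  [11] 1/20 → 0 ('')
  [12] 20/7 → 1 ('d')
  [13] 7/0 → 1 ('d')
  [14] 0/6 → 1 ('d')
  [15] 6/5 → 2 ('dd')
  [16] 5/19 → 0 ('')
  [17] 19/4 → 2 ('ed')
  [18] 4/18 → 1 ('e')
  [19] 18/3 → 3 ('eed')
  [20] 3/2 → 2 ('ee')

n(n+1)/2 = 21·22/2 = 231
Σ LCP = 0 + 0 + 1 + 2 + 2 + 1 + 0 + 1 + 2 + 1 + 1 + 0 + 1 + 1 + 1 + 2 + 0 + 2 + 1 + 3 + 2 = 24
distinct = 231 − 24 = 207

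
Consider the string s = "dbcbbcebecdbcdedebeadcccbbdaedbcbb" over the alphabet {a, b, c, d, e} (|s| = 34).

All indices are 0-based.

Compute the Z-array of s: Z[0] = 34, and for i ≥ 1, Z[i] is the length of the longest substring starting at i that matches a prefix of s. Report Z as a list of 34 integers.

[34, 0, 0, 0, 0, 0, 0, 0, 0, 0, 3, 0, 0, 1, 0, 1, 0, 0, 0, 0, 1, 0, 0, 0, 0, 0, 1, 0, 0, 5, 0, 0, 0, 0]

Z[0]=34
i=1: outside box; Z[1]=0
i=2: outside box; Z[2]=0
i=3: outside box; Z[3]=0
i=4: outside box; Z[4]=0
i=5: outside box; Z[5]=0
i=6: outside box; Z[6]=0
i=7: outside box; Z[7]=0
i=8: outside box; Z[8]=0
i=9: outside box; Z[9]=0
i=10: outside box; Z[10]=3 grow→box=[10,13)
i=11: min(r-i=2, Z[1]=0)=0; Z[11]=0
i=12: min(r-i=1, Z[2]=0)=0; Z[12]=0
i=13: outside box; Z[13]=1 grow→box=[13,14)
i=14: outside box; Z[14]=0
i=15: outside box; Z[15]=1 grow→box=[15,16)
i=16: outside box; Z[16]=0
i=17: outside box; Z[17]=0
i=18: outside box; Z[18]=0
i=19: outside box; Z[19]=0
i=20: outside box; Z[20]=1 grow→box=[20,21)
i=21: outside box; Z[21]=0
i=22: outside box; Z[22]=0
i=23: outside box; Z[23]=0
i=24: outside box; Z[24]=0
i=25: outside box; Z[25]=0
i=26: outside box; Z[26]=1 grow→box=[26,27)
i=27: outside box; Z[27]=0
i=28: outside box; Z[28]=0
i=29: outside box; Z[29]=5 grow→box=[29,34)
i=30: min(r-i=4, Z[1]=0)=0; Z[30]=0
i=31: min(r-i=3, Z[2]=0)=0; Z[31]=0
i=32: min(r-i=2, Z[3]=0)=0; Z[32]=0
i=33: min(r-i=1, Z[4]=0)=0; Z[33]=0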